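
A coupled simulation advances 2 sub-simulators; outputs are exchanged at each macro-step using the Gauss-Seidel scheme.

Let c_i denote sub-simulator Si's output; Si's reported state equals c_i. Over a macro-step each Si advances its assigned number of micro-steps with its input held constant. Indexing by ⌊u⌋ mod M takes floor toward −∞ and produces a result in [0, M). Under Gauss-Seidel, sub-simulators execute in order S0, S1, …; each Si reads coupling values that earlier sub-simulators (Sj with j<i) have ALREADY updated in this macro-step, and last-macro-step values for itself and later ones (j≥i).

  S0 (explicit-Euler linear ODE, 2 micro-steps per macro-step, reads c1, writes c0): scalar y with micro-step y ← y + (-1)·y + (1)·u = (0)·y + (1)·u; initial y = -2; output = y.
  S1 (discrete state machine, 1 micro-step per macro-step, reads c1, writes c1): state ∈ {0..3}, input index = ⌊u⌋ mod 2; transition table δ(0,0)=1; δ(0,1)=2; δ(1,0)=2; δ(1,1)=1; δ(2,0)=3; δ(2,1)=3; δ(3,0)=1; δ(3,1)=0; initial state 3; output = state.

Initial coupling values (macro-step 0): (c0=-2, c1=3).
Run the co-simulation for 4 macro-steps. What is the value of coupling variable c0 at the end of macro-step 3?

c0 at macro-step 3 = 1

macro 1: S0 reads c1=3 → after 2×micro: 3; S1 reads c1=3 → after 1×micro: 0 ⇒ (c0=3, c1=0)
macro 2: S0 reads c1=0 → after 2×micro: 0; S1 reads c1=0 → after 1×micro: 1 ⇒ (c0=0, c1=1)
macro 3: S0 reads c1=1 → after 2×micro: 1; S1 reads c1=1 → after 1×micro: 1 ⇒ (c0=1, c1=1)
macro 4: S0 reads c1=1 → after 2×micro: 1; S1 reads c1=1 → after 1×micro: 1 ⇒ (c0=1, c1=1)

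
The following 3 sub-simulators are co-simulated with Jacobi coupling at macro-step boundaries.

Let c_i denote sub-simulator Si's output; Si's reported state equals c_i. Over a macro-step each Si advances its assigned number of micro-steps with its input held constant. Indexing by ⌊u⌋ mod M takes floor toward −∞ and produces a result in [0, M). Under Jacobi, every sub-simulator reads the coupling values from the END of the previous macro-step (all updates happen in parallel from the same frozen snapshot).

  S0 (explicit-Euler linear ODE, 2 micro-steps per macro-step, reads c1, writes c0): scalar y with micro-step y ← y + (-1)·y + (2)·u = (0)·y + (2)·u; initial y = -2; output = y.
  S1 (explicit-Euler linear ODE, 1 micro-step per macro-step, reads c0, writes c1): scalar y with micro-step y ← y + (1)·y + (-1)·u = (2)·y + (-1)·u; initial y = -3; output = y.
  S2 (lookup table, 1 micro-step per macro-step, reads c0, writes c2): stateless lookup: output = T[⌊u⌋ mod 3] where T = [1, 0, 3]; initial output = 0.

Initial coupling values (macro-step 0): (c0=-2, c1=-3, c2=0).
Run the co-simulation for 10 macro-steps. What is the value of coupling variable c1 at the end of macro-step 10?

c1 at macro-step 10 = -32

macro 1: S0 reads c1=-3 → after 2×micro: -6; S1 reads c0=-2 → after 1×micro: -4; S2 reads c0=-2 → after 1×micro: 0 ⇒ (c0=-6, c1=-4, c2=0)
macro 2: S0 reads c1=-4 → after 2×micro: -8; S1 reads c0=-6 → after 1×micro: -2; S2 reads c0=-6 → after 1×micro: 1 ⇒ (c0=-8, c1=-2, c2=1)
macro 3: S0 reads c1=-2 → after 2×micro: -4; S1 reads c0=-8 → after 1×micro: 4; S2 reads c0=-8 → after 1×micro: 0 ⇒ (c0=-4, c1=4, c2=0)
macro 4: S0 reads c1=4 → after 2×micro: 8; S1 reads c0=-4 → after 1×micro: 12; S2 reads c0=-4 → after 1×micro: 3 ⇒ (c0=8, c1=12, c2=3)
macro 5: S0 reads c1=12 → after 2×micro: 24; S1 reads c0=8 → after 1×micro: 16; S2 reads c0=8 → after 1×micro: 3 ⇒ (c0=24, c1=16, c2=3)
macro 6: S0 reads c1=16 → after 2×micro: 32; S1 reads c0=24 → after 1×micro: 8; S2 reads c0=24 → after 1×micro: 1 ⇒ (c0=32, c1=8, c2=1)
macro 7: S0 reads c1=8 → after 2×micro: 16; S1 reads c0=32 → after 1×micro: -16; S2 reads c0=32 → after 1×micro: 3 ⇒ (c0=16, c1=-16, c2=3)
macro 8: S0 reads c1=-16 → after 2×micro: -32; S1 reads c0=16 → after 1×micro: -48; S2 reads c0=16 → after 1×micro: 0 ⇒ (c0=-32, c1=-48, c2=0)
macro 9: S0 reads c1=-48 → after 2×micro: -96; S1 reads c0=-32 → after 1×micro: -64; S2 reads c0=-32 → after 1×micro: 0 ⇒ (c0=-96, c1=-64, c2=0)
macro 10: S0 reads c1=-64 → after 2×micro: -128; S1 reads c0=-96 → after 1×micro: -32; S2 reads c0=-96 → after 1×micro: 1 ⇒ (c0=-128, c1=-32, c2=1)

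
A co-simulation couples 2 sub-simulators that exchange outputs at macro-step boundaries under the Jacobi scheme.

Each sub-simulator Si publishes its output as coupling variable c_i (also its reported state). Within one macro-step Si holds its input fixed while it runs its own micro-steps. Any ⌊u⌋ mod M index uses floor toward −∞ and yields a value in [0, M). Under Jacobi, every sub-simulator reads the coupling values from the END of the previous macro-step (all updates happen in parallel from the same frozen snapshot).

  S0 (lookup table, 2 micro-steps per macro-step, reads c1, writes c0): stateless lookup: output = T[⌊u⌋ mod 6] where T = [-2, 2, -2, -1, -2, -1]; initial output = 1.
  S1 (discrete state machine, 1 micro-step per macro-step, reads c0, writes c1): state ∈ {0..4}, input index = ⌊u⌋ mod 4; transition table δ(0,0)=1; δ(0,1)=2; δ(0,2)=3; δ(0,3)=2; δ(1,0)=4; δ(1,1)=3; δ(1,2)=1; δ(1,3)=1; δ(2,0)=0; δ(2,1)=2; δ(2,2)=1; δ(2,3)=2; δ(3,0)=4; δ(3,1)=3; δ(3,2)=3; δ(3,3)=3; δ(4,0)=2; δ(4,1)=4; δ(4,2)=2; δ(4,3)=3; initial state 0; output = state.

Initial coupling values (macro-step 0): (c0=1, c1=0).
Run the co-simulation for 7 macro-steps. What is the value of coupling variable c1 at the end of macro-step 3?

c1 at macro-step 3 = 1

macro 1: S0 reads c1=0 → after 2×micro: -2; S1 reads c0=1 → after 1×micro: 2 ⇒ (c0=-2, c1=2)
macro 2: S0 reads c1=2 → after 2×micro: -2; S1 reads c0=-2 → after 1×micro: 1 ⇒ (c0=-2, c1=1)
macro 3: S0 reads c1=1 → after 2×micro: 2; S1 reads c0=-2 → after 1×micro: 1 ⇒ (c0=2, c1=1)
macro 4: S0 reads c1=1 → after 2×micro: 2; S1 reads c0=2 → after 1×micro: 1 ⇒ (c0=2, c1=1)
macro 5: S0 reads c1=1 → after 2×micro: 2; S1 reads c0=2 → after 1×micro: 1 ⇒ (c0=2, c1=1)
macro 6: S0 reads c1=1 → after 2×micro: 2; S1 reads c0=2 → after 1×micro: 1 ⇒ (c0=2, c1=1)
macro 7: S0 reads c1=1 → after 2×micro: 2; S1 reads c0=2 → after 1×micro: 1 ⇒ (c0=2, c1=1)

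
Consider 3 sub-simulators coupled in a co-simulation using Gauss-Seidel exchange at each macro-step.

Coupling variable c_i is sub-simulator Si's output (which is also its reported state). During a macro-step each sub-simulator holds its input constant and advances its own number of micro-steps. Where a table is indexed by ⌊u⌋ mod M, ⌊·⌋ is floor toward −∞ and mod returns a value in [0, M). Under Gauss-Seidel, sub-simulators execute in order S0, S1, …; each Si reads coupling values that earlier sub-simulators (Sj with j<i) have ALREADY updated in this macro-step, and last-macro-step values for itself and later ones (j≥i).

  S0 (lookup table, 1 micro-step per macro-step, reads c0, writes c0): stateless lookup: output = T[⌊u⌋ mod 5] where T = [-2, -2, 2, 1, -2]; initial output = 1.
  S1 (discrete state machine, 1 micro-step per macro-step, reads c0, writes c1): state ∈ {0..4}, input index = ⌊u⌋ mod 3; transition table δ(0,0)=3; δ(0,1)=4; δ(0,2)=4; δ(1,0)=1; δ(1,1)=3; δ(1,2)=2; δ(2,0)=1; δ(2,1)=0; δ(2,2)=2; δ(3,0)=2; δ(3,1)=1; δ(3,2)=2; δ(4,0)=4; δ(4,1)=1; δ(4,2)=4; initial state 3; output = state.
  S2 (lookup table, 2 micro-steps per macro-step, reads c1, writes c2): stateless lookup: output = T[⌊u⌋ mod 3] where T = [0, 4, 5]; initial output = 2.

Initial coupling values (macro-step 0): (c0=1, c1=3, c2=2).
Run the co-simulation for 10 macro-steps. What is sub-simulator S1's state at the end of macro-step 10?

macro 1: S0 reads c0=1 → after 1×micro: -2; S1 reads c0=-2 → after 1×micro: 1; S2 reads c1=1 → after 2×micro: 4 ⇒ (c0=-2, c1=1, c2=4)
macro 2: S0 reads c0=-2 → after 1×micro: 1; S1 reads c0=1 → after 1×micro: 3; S2 reads c1=3 → after 2×micro: 0 ⇒ (c0=1, c1=3, c2=0)
macro 3: S0 reads c0=1 → after 1×micro: -2; S1 reads c0=-2 → after 1×micro: 1; S2 reads c1=1 → after 2×micro: 4 ⇒ (c0=-2, c1=1, c2=4)
macro 4: S0 reads c0=-2 → after 1×micro: 1; S1 reads c0=1 → after 1×micro: 3; S2 reads c1=3 → after 2×micro: 0 ⇒ (c0=1, c1=3, c2=0)
macro 5: S0 reads c0=1 → after 1×micro: -2; S1 reads c0=-2 → after 1×micro: 1; S2 reads c1=1 → after 2×micro: 4 ⇒ (c0=-2, c1=1, c2=4)
macro 6: S0 reads c0=-2 → after 1×micro: 1; S1 reads c0=1 → after 1×micro: 3; S2 reads c1=3 → after 2×micro: 0 ⇒ (c0=1, c1=3, c2=0)
macro 7: S0 reads c0=1 → after 1×micro: -2; S1 reads c0=-2 → after 1×micro: 1; S2 reads c1=1 → after 2×micro: 4 ⇒ (c0=-2, c1=1, c2=4)
macro 8: S0 reads c0=-2 → after 1×micro: 1; S1 reads c0=1 → after 1×micro: 3; S2 reads c1=3 → after 2×micro: 0 ⇒ (c0=1, c1=3, c2=0)
macro 9: S0 reads c0=1 → after 1×micro: -2; S1 reads c0=-2 → after 1×micro: 1; S2 reads c1=1 → after 2×micro: 4 ⇒ (c0=-2, c1=1, c2=4)
macro 10: S0 reads c0=-2 → after 1×micro: 1; S1 reads c0=1 → after 1×micro: 3; S2 reads c1=3 → after 2×micro: 0 ⇒ (c0=1, c1=3, c2=0)

S1 state at macro-step 10 = 3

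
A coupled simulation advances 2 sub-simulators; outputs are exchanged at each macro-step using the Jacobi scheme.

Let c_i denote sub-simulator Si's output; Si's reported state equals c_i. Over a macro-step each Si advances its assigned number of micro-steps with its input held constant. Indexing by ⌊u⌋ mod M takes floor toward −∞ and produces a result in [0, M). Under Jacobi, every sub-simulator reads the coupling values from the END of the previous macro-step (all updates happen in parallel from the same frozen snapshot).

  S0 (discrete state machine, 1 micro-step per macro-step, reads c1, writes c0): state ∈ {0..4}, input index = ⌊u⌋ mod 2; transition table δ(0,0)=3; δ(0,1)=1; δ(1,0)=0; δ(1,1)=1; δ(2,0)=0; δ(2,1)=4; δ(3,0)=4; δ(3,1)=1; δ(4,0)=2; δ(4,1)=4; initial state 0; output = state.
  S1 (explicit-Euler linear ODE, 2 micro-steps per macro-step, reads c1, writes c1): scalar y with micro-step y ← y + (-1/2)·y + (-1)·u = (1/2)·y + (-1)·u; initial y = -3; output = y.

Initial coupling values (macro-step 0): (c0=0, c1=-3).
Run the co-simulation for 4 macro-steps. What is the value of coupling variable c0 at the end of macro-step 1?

c0 at macro-step 1 = 1

macro 1: S0 reads c1=-3 → after 1×micro: 1; S1 reads c1=-3 → after 2×micro: 15/4 ⇒ (c0=1, c1=15/4)
macro 2: S0 reads c1=15/4 → after 1×micro: 1; S1 reads c1=15/4 → after 2×micro: -75/16 ⇒ (c0=1, c1=-75/16)
macro 3: S0 reads c1=-75/16 → after 1×micro: 1; S1 reads c1=-75/16 → after 2×micro: 375/64 ⇒ (c0=1, c1=375/64)
macro 4: S0 reads c1=375/64 → after 1×micro: 1; S1 reads c1=375/64 → after 2×micro: -1875/256 ⇒ (c0=1, c1=-1875/256)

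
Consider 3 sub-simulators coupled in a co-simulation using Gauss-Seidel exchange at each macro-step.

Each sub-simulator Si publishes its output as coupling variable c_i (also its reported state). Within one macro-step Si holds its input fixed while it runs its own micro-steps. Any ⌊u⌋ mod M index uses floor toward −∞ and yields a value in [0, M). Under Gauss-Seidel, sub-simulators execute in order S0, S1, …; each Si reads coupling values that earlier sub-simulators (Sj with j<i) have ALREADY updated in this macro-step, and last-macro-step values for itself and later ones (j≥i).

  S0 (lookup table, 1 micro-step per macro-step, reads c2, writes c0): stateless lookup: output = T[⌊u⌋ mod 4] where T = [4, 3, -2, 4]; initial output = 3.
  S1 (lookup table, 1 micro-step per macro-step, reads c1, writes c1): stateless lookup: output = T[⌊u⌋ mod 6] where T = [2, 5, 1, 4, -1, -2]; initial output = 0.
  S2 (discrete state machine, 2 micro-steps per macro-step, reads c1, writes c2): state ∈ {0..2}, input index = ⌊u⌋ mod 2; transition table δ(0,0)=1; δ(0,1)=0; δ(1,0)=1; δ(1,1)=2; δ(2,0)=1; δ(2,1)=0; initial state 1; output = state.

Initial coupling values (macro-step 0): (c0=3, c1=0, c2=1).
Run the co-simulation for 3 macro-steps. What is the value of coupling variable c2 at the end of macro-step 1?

c2 at macro-step 1 = 1

macro 1: S0 reads c2=1 → after 1×micro: 3; S1 reads c1=0 → after 1×micro: 2; S2 reads c1=2 → after 2×micro: 1 ⇒ (c0=3, c1=2, c2=1)
macro 2: S0 reads c2=1 → after 1×micro: 3; S1 reads c1=2 → after 1×micro: 1; S2 reads c1=1 → after 2×micro: 0 ⇒ (c0=3, c1=1, c2=0)
macro 3: S0 reads c2=0 → after 1×micro: 4; S1 reads c1=1 → after 1×micro: 5; S2 reads c1=5 → after 2×micro: 0 ⇒ (c0=4, c1=5, c2=0)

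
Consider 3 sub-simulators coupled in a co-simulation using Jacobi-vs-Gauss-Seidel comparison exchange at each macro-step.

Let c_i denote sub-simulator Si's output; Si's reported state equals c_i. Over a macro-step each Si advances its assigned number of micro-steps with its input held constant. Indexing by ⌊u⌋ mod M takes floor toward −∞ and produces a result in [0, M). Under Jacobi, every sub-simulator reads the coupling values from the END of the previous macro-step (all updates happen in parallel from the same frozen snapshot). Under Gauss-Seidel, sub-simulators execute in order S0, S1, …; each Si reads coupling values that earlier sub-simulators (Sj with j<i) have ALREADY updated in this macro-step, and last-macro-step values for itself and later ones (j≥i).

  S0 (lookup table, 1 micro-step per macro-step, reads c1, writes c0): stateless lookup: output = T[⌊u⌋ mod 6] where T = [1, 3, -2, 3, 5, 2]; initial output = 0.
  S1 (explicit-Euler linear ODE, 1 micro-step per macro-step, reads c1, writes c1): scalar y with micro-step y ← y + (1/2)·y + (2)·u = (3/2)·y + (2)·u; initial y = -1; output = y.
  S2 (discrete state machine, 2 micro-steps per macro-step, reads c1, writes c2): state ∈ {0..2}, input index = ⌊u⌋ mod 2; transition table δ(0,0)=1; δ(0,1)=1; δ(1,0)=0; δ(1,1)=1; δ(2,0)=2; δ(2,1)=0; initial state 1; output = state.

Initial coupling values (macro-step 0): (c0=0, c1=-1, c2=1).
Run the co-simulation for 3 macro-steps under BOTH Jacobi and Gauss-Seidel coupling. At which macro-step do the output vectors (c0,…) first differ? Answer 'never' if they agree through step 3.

[Jacobi] macro 1: S0 reads c1=-1 → after 1×micro: 2; S1 reads c1=-1 → after 1×micro: -7/2; S2 reads c1=-1 → after 2×micro: 1 ⇒ (c0=2, c1=-7/2, c2=1)
[Jacobi] macro 2: S0 reads c1=-7/2 → after 1×micro: -2; S1 reads c1=-7/2 → after 1×micro: -49/4; S2 reads c1=-7/2 → after 2×micro: 1 ⇒ (c0=-2, c1=-49/4, c2=1)
[Jacobi] macro 3: S0 reads c1=-49/4 → after 1×micro: 2; S1 reads c1=-49/4 → after 1×micro: -343/8; S2 reads c1=-49/4 → after 2×micro: 1 ⇒ (c0=2, c1=-343/8, c2=1)
[Gauss-Seidel] macro 1: S0 reads c1=-1 → after 1×micro: 2; S1 reads c1=-1 → after 1×micro: -7/2; S2 reads c1=-7/2 → after 2×micro: 1 ⇒ (c0=2, c1=-7/2, c2=1)
[Gauss-Seidel] macro 2: S0 reads c1=-7/2 → after 1×micro: -2; S1 reads c1=-7/2 → after 1×micro: -49/4; S2 reads c1=-49/4 → after 2×micro: 1 ⇒ (c0=-2, c1=-49/4, c2=1)
[Gauss-Seidel] macro 3: S0 reads c1=-49/4 → after 1×micro: 2; S1 reads c1=-49/4 → after 1×micro: -343/8; S2 reads c1=-343/8 → after 2×micro: 1 ⇒ (c0=2, c1=-343/8, c2=1)

first divergence at macro-step: never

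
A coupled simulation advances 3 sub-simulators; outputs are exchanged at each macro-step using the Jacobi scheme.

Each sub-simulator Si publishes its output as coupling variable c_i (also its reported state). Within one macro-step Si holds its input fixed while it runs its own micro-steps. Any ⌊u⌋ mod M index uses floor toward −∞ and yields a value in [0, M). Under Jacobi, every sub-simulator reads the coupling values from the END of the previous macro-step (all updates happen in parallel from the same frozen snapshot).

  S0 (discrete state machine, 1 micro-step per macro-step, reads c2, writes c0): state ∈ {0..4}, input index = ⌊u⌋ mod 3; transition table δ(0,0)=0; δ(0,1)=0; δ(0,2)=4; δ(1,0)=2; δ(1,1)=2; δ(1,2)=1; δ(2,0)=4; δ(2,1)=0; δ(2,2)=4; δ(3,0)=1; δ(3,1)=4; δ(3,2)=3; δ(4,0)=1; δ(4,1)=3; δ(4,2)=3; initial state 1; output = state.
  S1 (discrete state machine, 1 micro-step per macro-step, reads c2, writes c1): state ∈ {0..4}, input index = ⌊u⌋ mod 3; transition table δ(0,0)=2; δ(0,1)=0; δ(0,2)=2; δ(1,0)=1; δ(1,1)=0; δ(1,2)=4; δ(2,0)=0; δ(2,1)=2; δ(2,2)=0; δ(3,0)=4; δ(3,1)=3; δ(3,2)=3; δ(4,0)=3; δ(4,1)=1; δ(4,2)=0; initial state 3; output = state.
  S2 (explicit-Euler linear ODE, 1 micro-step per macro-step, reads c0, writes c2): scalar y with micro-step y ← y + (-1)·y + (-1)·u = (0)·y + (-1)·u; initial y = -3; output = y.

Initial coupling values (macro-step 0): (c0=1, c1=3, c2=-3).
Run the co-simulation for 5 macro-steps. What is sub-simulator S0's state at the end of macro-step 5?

S0 state at macro-step 5 = 1

macro 1: S0 reads c2=-3 → after 1×micro: 2; S1 reads c2=-3 → after 1×micro: 4; S2 reads c0=1 → after 1×micro: -1 ⇒ (c0=2, c1=4, c2=-1)
macro 2: S0 reads c2=-1 → after 1×micro: 4; S1 reads c2=-1 → after 1×micro: 0; S2 reads c0=2 → after 1×micro: -2 ⇒ (c0=4, c1=0, c2=-2)
macro 3: S0 reads c2=-2 → after 1×micro: 3; S1 reads c2=-2 → after 1×micro: 0; S2 reads c0=4 → after 1×micro: -4 ⇒ (c0=3, c1=0, c2=-4)
macro 4: S0 reads c2=-4 → after 1×micro: 3; S1 reads c2=-4 → after 1×micro: 2; S2 reads c0=3 → after 1×micro: -3 ⇒ (c0=3, c1=2, c2=-3)
macro 5: S0 reads c2=-3 → after 1×micro: 1; S1 reads c2=-3 → after 1×micro: 0; S2 reads c0=3 → after 1×micro: -3 ⇒ (c0=1, c1=0, c2=-3)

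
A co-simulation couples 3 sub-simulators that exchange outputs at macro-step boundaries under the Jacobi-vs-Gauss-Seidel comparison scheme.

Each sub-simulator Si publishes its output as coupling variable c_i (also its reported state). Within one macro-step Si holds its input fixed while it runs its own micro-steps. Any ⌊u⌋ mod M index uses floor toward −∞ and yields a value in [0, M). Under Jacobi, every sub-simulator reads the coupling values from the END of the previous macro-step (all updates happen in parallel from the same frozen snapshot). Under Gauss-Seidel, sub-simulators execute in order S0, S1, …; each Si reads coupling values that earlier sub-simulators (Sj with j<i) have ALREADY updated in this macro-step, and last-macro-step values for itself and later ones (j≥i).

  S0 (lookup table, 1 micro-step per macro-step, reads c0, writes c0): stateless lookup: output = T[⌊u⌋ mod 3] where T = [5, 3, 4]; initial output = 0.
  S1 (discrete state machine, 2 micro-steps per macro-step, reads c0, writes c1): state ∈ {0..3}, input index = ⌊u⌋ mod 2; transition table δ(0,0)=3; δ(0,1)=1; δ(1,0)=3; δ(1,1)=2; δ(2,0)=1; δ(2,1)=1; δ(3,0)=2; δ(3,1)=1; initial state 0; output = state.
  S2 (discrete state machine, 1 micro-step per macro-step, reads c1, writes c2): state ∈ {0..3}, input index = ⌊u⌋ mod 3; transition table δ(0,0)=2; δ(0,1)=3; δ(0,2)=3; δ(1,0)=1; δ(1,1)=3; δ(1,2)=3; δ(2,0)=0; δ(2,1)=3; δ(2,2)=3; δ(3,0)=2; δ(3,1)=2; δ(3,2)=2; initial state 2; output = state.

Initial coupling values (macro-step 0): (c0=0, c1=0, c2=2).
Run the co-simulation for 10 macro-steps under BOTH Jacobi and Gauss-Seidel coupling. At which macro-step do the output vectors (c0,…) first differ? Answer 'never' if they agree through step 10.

[Jacobi] macro 1: S0 reads c0=0 → after 1×micro: 5; S1 reads c0=0 → after 2×micro: 2; S2 reads c1=0 → after 1×micro: 0 ⇒ (c0=5, c1=2, c2=0)
[Jacobi] macro 2: S0 reads c0=5 → after 1×micro: 4; S1 reads c0=5 → after 2×micro: 2; S2 reads c1=2 → after 1×micro: 3 ⇒ (c0=4, c1=2, c2=3)
[Jacobi] macro 3: S0 reads c0=4 → after 1×micro: 3; S1 reads c0=4 → after 2×micro: 3; S2 reads c1=2 → after 1×micro: 2 ⇒ (c0=3, c1=3, c2=2)
[Jacobi] macro 4: S0 reads c0=3 → after 1×micro: 5; S1 reads c0=3 → after 2×micro: 2; S2 reads c1=3 → after 1×micro: 0 ⇒ (c0=5, c1=2, c2=0)
[Jacobi] macro 5: S0 reads c0=5 → after 1×micro: 4; S1 reads c0=5 → after 2×micro: 2; S2 reads c1=2 → after 1×micro: 3 ⇒ (c0=4, c1=2, c2=3)
[Jacobi] macro 6: S0 reads c0=4 → after 1×micro: 3; S1 reads c0=4 → after 2×micro: 3; S2 reads c1=2 → after 1×micro: 2 ⇒ (c0=3, c1=3, c2=2)
[Jacobi] macro 7: S0 reads c0=3 → after 1×micro: 5; S1 reads c0=3 → after 2×micro: 2; S2 reads c1=3 → after 1×micro: 0 ⇒ (c0=5, c1=2, c2=0)
[Jacobi] macro 8: S0 reads c0=5 → after 1×micro: 4; S1 reads c0=5 → after 2×micro: 2; S2 reads c1=2 → after 1×micro: 3 ⇒ (c0=4, c1=2, c2=3)
[Jacobi] macro 9: S0 reads c0=4 → after 1×micro: 3; S1 reads c0=4 → after 2×micro: 3; S2 reads c1=2 → after 1×micro: 2 ⇒ (c0=3, c1=3, c2=2)
[Jacobi] macro 10: S0 reads c0=3 → after 1×micro: 5; S1 reads c0=3 → after 2×micro: 2; S2 reads c1=3 → after 1×micro: 0 ⇒ (c0=5, c1=2, c2=0)
[Gauss-Seidel] macro 1: S0 reads c0=0 → after 1×micro: 5; S1 reads c0=5 → after 2×micro: 2; S2 reads c1=2 → after 1×micro: 3 ⇒ (c0=5, c1=2, c2=3)
[Gauss-Seidel] macro 2: S0 reads c0=5 → after 1×micro: 4; S1 reads c0=4 → after 2×micro: 3; S2 reads c1=3 → after 1×micro: 2 ⇒ (c0=4, c1=3, c2=2)
[Gauss-Seidel] macro 3: S0 reads c0=4 → after 1×micro: 3; S1 reads c0=3 → after 2×micro: 2; S2 reads c1=2 → after 1×micro: 3 ⇒ (c0=3, c1=2, c2=3)
[Gauss-Seidel] macro 4: S0 reads c0=3 → after 1×micro: 5; S1 reads c0=5 → after 2×micro: 2; S2 reads c1=2 → after 1×micro: 2 ⇒ (c0=5, c1=2, c2=2)
[Gauss-Seidel] macro 5: S0 reads c0=5 → after 1×micro: 4; S1 reads c0=4 → after 2×micro: 3; S2 reads c1=3 → after 1×micro: 0 ⇒ (c0=4, c1=3, c2=0)
[Gauss-Seidel] macro 6: S0 reads c0=4 → after 1×micro: 3; S1 reads c0=3 → after 2×micro: 2; S2 reads c1=2 → after 1×micro: 3 ⇒ (c0=3, c1=2, c2=3)
[Gauss-Seidel] macro 7: S0 reads c0=3 → after 1×micro: 5; S1 reads c0=5 → after 2×micro: 2; S2 reads c1=2 → after 1×micro: 2 ⇒ (c0=5, c1=2, c2=2)
[Gauss-Seidel] macro 8: S0 reads c0=5 → after 1×micro: 4; S1 reads c0=4 → after 2×micro: 3; S2 reads c1=3 → after 1×micro: 0 ⇒ (c0=4, c1=3, c2=0)
[Gauss-Seidel] macro 9: S0 reads c0=4 → after 1×micro: 3; S1 reads c0=3 → after 2×micro: 2; S2 reads c1=2 → after 1×micro: 3 ⇒ (c0=3, c1=2, c2=3)
[Gauss-Seidel] macro 10: S0 reads c0=3 → after 1×micro: 5; S1 reads c0=5 → after 2×micro: 2; S2 reads c1=2 → after 1×micro: 2 ⇒ (c0=5, c1=2, c2=2)

first divergence at macro-step: 1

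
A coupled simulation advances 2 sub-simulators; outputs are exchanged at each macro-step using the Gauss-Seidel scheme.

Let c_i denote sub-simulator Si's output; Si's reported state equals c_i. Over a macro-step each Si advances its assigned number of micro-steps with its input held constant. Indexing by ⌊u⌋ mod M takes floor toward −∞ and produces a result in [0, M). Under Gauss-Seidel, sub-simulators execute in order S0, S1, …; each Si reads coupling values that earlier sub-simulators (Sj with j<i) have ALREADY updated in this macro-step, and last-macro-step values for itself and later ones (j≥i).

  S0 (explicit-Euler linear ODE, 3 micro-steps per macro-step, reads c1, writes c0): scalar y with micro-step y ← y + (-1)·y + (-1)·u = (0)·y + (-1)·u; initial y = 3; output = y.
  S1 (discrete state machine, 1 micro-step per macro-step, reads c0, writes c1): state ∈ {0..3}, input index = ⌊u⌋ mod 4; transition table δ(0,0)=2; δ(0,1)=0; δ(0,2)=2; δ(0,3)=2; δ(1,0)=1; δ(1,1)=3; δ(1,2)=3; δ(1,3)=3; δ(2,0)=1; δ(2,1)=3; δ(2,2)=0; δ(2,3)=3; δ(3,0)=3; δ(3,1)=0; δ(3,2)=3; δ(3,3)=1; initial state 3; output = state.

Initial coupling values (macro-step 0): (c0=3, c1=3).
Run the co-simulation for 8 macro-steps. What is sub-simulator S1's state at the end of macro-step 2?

macro 1: S0 reads c1=3 → after 3×micro: -3; S1 reads c0=-3 → after 1×micro: 0 ⇒ (c0=-3, c1=0)
macro 2: S0 reads c1=0 → after 3×micro: 0; S1 reads c0=0 → after 1×micro: 2 ⇒ (c0=0, c1=2)
macro 3: S0 reads c1=2 → after 3×micro: -2; S1 reads c0=-2 → after 1×micro: 0 ⇒ (c0=-2, c1=0)
macro 4: S0 reads c1=0 → after 3×micro: 0; S1 reads c0=0 → after 1×micro: 2 ⇒ (c0=0, c1=2)
macro 5: S0 reads c1=2 → after 3×micro: -2; S1 reads c0=-2 → after 1×micro: 0 ⇒ (c0=-2, c1=0)
macro 6: S0 reads c1=0 → after 3×micro: 0; S1 reads c0=0 → after 1×micro: 2 ⇒ (c0=0, c1=2)
macro 7: S0 reads c1=2 → after 3×micro: -2; S1 reads c0=-2 → after 1×micro: 0 ⇒ (c0=-2, c1=0)
macro 8: S0 reads c1=0 → after 3×micro: 0; S1 reads c0=0 → after 1×micro: 2 ⇒ (c0=0, c1=2)

S1 state at macro-step 2 = 2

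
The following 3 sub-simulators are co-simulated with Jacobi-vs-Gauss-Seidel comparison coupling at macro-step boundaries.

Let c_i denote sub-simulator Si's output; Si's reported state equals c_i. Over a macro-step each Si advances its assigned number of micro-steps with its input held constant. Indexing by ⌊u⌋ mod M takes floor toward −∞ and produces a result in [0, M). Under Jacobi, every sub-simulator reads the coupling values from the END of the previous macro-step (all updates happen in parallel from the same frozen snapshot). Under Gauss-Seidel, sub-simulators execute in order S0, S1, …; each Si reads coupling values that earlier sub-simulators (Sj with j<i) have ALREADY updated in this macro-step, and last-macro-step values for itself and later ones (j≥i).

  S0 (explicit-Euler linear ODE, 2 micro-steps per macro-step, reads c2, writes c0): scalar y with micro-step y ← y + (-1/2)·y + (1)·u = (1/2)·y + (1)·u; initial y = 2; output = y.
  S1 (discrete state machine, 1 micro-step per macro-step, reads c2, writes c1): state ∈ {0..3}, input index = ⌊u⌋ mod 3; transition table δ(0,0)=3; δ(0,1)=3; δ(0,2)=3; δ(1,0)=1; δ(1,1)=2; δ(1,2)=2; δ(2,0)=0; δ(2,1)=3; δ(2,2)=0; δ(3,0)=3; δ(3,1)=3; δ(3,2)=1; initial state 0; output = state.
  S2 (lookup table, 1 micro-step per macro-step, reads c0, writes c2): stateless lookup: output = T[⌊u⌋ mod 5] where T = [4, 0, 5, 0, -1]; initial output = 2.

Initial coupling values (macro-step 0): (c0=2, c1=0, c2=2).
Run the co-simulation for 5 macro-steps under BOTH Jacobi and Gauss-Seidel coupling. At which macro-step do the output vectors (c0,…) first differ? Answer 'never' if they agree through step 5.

first divergence at macro-step: 1

[Jacobi] macro 1: S0 reads c2=2 → after 2×micro: 7/2; S1 reads c2=2 → after 1×micro: 3; S2 reads c0=2 → after 1×micro: 5 ⇒ (c0=7/2, c1=3, c2=5)
[Jacobi] macro 2: S0 reads c2=5 → after 2×micro: 67/8; S1 reads c2=5 → after 1×micro: 1; S2 reads c0=7/2 → after 1×micro: 0 ⇒ (c0=67/8, c1=1, c2=0)
[Jacobi] macro 3: S0 reads c2=0 → after 2×micro: 67/32; S1 reads c2=0 → after 1×micro: 1; S2 reads c0=67/8 → after 1×micro: 0 ⇒ (c0=67/32, c1=1, c2=0)
[Jacobi] macro 4: S0 reads c2=0 → after 2×micro: 67/128; S1 reads c2=0 → after 1×micro: 1; S2 reads c0=67/32 → after 1×micro: 5 ⇒ (c0=67/128, c1=1, c2=5)
[Jacobi] macro 5: S0 reads c2=5 → after 2×micro: 3907/512; S1 reads c2=5 → after 1×micro: 2; S2 reads c0=67/128 → after 1×micro: 4 ⇒ (c0=3907/512, c1=2, c2=4)
[Gauss-Seidel] macro 1: S0 reads c2=2 → after 2×micro: 7/2; S1 reads c2=2 → after 1×micro: 3; S2 reads c0=7/2 → after 1×micro: 0 ⇒ (c0=7/2, c1=3, c2=0)
[Gauss-Seidel] macro 2: S0 reads c2=0 → after 2×micro: 7/8; S1 reads c2=0 → after 1×micro: 3; S2 reads c0=7/8 → after 1×micro: 4 ⇒ (c0=7/8, c1=3, c2=4)
[Gauss-Seidel] macro 3: S0 reads c2=4 → after 2×micro: 199/32; S1 reads c2=4 → after 1×micro: 3; S2 reads c0=199/32 → after 1×micro: 0 ⇒ (c0=199/32, c1=3, c2=0)
[Gauss-Seidel] macro 4: S0 reads c2=0 → after 2×micro: 199/128; S1 reads c2=0 → after 1×micro: 3; S2 reads c0=199/128 → after 1×micro: 0 ⇒ (c0=199/128, c1=3, c2=0)
[Gauss-Seidel] macro 5: S0 reads c2=0 → after 2×micro: 199/512; S1 reads c2=0 → after 1×micro: 3; S2 reads c0=199/512 → after 1×micro: 4 ⇒ (c0=199/512, c1=3, c2=4)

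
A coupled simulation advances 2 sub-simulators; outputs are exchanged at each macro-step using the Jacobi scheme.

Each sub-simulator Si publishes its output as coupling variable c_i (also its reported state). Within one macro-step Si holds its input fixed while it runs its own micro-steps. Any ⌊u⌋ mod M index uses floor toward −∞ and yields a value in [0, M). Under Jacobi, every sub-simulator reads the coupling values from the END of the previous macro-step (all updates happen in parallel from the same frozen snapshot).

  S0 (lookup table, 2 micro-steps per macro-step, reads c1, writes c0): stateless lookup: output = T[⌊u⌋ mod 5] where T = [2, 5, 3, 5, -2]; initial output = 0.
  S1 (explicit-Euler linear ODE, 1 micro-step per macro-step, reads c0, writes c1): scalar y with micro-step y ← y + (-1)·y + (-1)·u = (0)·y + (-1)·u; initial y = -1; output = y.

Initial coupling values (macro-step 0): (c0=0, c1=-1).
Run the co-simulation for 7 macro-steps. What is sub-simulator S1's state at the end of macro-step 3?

macro 1: S0 reads c1=-1 → after 2×micro: -2; S1 reads c0=0 → after 1×micro: 0 ⇒ (c0=-2, c1=0)
macro 2: S0 reads c1=0 → after 2×micro: 2; S1 reads c0=-2 → after 1×micro: 2 ⇒ (c0=2, c1=2)
macro 3: S0 reads c1=2 → after 2×micro: 3; S1 reads c0=2 → after 1×micro: -2 ⇒ (c0=3, c1=-2)
macro 4: S0 reads c1=-2 → after 2×micro: 5; S1 reads c0=3 → after 1×micro: -3 ⇒ (c0=5, c1=-3)
macro 5: S0 reads c1=-3 → after 2×micro: 3; S1 reads c0=5 → after 1×micro: -5 ⇒ (c0=3, c1=-5)
macro 6: S0 reads c1=-5 → after 2×micro: 2; S1 reads c0=3 → after 1×micro: -3 ⇒ (c0=2, c1=-3)
macro 7: S0 reads c1=-3 → after 2×micro: 3; S1 reads c0=2 → after 1×micro: -2 ⇒ (c0=3, c1=-2)

S1 state at macro-step 3 = -2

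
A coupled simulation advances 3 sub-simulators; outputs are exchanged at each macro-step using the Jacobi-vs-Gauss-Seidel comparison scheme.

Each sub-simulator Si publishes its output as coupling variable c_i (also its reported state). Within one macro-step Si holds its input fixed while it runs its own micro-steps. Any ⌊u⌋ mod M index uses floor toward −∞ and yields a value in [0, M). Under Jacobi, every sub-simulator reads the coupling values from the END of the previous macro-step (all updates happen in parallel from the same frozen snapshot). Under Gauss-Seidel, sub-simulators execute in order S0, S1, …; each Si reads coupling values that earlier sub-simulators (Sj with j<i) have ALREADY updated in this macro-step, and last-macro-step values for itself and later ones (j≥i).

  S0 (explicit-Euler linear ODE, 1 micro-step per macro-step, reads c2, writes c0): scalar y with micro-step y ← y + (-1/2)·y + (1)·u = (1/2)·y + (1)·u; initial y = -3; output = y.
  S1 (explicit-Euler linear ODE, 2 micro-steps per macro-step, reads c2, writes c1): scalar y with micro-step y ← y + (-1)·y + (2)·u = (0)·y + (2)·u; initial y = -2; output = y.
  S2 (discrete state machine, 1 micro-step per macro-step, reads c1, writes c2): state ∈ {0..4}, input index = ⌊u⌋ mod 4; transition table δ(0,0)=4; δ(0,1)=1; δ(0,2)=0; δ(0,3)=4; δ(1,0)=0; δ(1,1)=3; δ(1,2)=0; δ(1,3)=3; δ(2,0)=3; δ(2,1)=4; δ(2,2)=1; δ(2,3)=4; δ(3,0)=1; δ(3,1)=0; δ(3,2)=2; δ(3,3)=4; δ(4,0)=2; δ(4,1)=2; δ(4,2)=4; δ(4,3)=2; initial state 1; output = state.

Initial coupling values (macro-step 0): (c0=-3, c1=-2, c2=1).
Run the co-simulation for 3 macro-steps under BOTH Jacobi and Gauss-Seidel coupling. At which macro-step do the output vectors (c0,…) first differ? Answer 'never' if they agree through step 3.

first divergence at macro-step: 2

[Jacobi] macro 1: S0 reads c2=1 → after 1×micro: -1/2; S1 reads c2=1 → after 2×micro: 2; S2 reads c1=-2 → after 1×micro: 0 ⇒ (c0=-1/2, c1=2, c2=0)
[Jacobi] macro 2: S0 reads c2=0 → after 1×micro: -1/4; S1 reads c2=0 → after 2×micro: 0; S2 reads c1=2 → after 1×micro: 0 ⇒ (c0=-1/4, c1=0, c2=0)
[Jacobi] macro 3: S0 reads c2=0 → after 1×micro: -1/8; S1 reads c2=0 → after 2×micro: 0; S2 reads c1=0 → after 1×micro: 4 ⇒ (c0=-1/8, c1=0, c2=4)
[Gauss-Seidel] macro 1: S0 reads c2=1 → after 1×micro: -1/2; S1 reads c2=1 → after 2×micro: 2; S2 reads c1=2 → after 1×micro: 0 ⇒ (c0=-1/2, c1=2, c2=0)
[Gauss-Seidel] macro 2: S0 reads c2=0 → after 1×micro: -1/4; S1 reads c2=0 → after 2×micro: 0; S2 reads c1=0 → after 1×micro: 4 ⇒ (c0=-1/4, c1=0, c2=4)
[Gauss-Seidel] macro 3: S0 reads c2=4 → after 1×micro: 31/8; S1 reads c2=4 → after 2×micro: 8; S2 reads c1=8 → after 1×micro: 2 ⇒ (c0=31/8, c1=8, c2=2)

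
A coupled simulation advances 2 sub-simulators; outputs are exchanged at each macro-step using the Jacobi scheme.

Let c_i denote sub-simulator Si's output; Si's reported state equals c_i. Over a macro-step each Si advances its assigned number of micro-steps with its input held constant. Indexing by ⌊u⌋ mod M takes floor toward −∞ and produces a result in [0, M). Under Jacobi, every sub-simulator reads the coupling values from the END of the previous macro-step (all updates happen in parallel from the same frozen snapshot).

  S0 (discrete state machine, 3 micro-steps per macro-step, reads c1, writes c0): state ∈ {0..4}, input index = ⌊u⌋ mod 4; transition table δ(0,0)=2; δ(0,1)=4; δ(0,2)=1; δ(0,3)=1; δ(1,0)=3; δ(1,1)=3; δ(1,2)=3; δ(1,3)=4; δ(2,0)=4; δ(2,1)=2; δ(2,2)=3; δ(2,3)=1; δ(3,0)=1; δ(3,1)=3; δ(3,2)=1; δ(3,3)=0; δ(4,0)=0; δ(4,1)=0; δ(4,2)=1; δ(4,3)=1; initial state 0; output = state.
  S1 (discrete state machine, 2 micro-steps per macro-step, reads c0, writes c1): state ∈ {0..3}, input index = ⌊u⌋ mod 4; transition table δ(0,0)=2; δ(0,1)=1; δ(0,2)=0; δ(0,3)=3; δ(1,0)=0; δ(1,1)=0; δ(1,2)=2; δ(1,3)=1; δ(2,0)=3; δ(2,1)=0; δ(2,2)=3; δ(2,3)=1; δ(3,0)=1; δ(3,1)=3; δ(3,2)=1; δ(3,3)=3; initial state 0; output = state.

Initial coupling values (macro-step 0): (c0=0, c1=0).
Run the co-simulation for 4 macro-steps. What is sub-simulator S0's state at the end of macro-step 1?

macro 1: S0 reads c1=0 → after 3×micro: 0; S1 reads c0=0 → after 2×micro: 3 ⇒ (c0=0, c1=3)
macro 2: S0 reads c1=3 → after 3×micro: 1; S1 reads c0=0 → after 2×micro: 0 ⇒ (c0=1, c1=0)
macro 3: S0 reads c1=0 → after 3×micro: 3; S1 reads c0=1 → after 2×micro: 0 ⇒ (c0=3, c1=0)
macro 4: S0 reads c1=0 → after 3×micro: 1; S1 reads c0=3 → after 2×micro: 3 ⇒ (c0=1, c1=3)

S0 state at macro-step 1 = 0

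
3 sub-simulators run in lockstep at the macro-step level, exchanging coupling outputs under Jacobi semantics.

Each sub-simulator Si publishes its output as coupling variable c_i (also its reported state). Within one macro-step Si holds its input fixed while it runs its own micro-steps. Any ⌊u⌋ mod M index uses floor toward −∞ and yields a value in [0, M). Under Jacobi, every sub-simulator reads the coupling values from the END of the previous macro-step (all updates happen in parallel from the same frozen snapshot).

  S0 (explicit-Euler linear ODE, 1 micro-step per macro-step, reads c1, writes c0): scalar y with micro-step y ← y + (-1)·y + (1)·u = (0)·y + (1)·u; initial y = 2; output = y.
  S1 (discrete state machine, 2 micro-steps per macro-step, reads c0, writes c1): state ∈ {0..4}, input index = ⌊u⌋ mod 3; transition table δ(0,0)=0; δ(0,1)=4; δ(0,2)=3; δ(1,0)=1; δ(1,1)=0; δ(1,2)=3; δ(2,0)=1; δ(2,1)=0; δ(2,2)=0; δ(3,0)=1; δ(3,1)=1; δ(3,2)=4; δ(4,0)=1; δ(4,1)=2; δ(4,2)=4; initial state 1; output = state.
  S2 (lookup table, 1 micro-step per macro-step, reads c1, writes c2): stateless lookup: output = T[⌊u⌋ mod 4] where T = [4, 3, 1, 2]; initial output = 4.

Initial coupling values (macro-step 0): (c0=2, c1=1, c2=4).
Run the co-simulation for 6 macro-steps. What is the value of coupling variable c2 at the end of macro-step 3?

c2 at macro-step 3 = 4

macro 1: S0 reads c1=1 → after 1×micro: 1; S1 reads c0=2 → after 2×micro: 4; S2 reads c1=1 → after 1×micro: 3 ⇒ (c0=1, c1=4, c2=3)
macro 2: S0 reads c1=4 → after 1×micro: 4; S1 reads c0=1 → after 2×micro: 0; S2 reads c1=4 → after 1×micro: 4 ⇒ (c0=4, c1=0, c2=4)
macro 3: S0 reads c1=0 → after 1×micro: 0; S1 reads c0=4 → after 2×micro: 2; S2 reads c1=0 → after 1×micro: 4 ⇒ (c0=0, c1=2, c2=4)
macro 4: S0 reads c1=2 → after 1×micro: 2; S1 reads c0=0 → after 2×micro: 1; S2 reads c1=2 → after 1×micro: 1 ⇒ (c0=2, c1=1, c2=1)
macro 5: S0 reads c1=1 → after 1×micro: 1; S1 reads c0=2 → after 2×micro: 4; S2 reads c1=1 → after 1×micro: 3 ⇒ (c0=1, c1=4, c2=3)
macro 6: S0 reads c1=4 → after 1×micro: 4; S1 reads c0=1 → after 2×micro: 0; S2 reads c1=4 → after 1×micro: 4 ⇒ (c0=4, c1=0, c2=4)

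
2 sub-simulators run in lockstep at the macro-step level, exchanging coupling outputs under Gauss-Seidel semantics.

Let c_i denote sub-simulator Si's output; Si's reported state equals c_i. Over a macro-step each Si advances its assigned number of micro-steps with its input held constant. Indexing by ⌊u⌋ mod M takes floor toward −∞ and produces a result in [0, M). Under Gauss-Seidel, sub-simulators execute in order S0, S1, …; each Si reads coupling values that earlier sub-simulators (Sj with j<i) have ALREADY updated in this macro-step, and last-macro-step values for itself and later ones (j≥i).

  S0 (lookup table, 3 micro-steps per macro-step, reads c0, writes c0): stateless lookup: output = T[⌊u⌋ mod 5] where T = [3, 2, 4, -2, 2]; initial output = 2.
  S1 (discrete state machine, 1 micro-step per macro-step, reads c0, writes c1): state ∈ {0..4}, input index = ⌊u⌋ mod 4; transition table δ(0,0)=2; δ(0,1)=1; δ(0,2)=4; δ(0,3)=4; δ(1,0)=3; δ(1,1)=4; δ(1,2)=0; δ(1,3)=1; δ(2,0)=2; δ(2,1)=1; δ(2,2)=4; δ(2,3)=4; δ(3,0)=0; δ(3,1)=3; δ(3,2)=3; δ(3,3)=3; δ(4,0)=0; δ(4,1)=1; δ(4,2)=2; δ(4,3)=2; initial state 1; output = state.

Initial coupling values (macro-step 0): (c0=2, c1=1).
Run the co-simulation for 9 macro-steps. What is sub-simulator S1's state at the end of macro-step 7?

macro 1: S0 reads c0=2 → after 3×micro: 4; S1 reads c0=4 → after 1×micro: 3 ⇒ (c0=4, c1=3)
macro 2: S0 reads c0=4 → after 3×micro: 2; S1 reads c0=2 → after 1×micro: 3 ⇒ (c0=2, c1=3)
macro 3: S0 reads c0=2 → after 3×micro: 4; S1 reads c0=4 → after 1×micro: 0 ⇒ (c0=4, c1=0)
macro 4: S0 reads c0=4 → after 3×micro: 2; S1 reads c0=2 → after 1×micro: 4 ⇒ (c0=2, c1=4)
macro 5: S0 reads c0=2 → after 3×micro: 4; S1 reads c0=4 → after 1×micro: 0 ⇒ (c0=4, c1=0)
macro 6: S0 reads c0=4 → after 3×micro: 2; S1 reads c0=2 → after 1×micro: 4 ⇒ (c0=2, c1=4)
macro 7: S0 reads c0=2 → after 3×micro: 4; S1 reads c0=4 → after 1×micro: 0 ⇒ (c0=4, c1=0)
macro 8: S0 reads c0=4 → after 3×micro: 2; S1 reads c0=2 → after 1×micro: 4 ⇒ (c0=2, c1=4)
macro 9: S0 reads c0=2 → after 3×micro: 4; S1 reads c0=4 → after 1×micro: 0 ⇒ (c0=4, c1=0)

S1 state at macro-step 7 = 0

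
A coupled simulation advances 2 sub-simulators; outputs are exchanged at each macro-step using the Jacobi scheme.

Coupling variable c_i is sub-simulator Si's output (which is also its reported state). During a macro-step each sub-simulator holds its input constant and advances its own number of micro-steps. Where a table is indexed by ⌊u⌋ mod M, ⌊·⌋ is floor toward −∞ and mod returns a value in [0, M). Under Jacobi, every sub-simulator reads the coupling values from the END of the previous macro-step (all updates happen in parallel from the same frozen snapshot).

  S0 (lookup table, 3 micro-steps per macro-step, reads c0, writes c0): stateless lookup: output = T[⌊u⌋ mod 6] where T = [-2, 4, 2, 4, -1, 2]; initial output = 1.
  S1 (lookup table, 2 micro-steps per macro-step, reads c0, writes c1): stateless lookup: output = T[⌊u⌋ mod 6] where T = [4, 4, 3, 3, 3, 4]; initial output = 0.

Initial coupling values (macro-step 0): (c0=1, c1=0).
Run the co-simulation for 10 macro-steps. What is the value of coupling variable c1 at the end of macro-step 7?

macro 1: S0 reads c0=1 → after 3×micro: 4; S1 reads c0=1 → after 2×micro: 4 ⇒ (c0=4, c1=4)
macro 2: S0 reads c0=4 → after 3×micro: -1; S1 reads c0=4 → after 2×micro: 3 ⇒ (c0=-1, c1=3)
macro 3: S0 reads c0=-1 → after 3×micro: 2; S1 reads c0=-1 → after 2×micro: 4 ⇒ (c0=2, c1=4)
macro 4: S0 reads c0=2 → after 3×micro: 2; S1 reads c0=2 → after 2×micro: 3 ⇒ (c0=2, c1=3)
macro 5: S0 reads c0=2 → after 3×micro: 2; S1 reads c0=2 → after 2×micro: 3 ⇒ (c0=2, c1=3)
macro 6: S0 reads c0=2 → after 3×micro: 2; S1 reads c0=2 → after 2×micro: 3 ⇒ (c0=2, c1=3)
macro 7: S0 reads c0=2 → after 3×micro: 2; S1 reads c0=2 → after 2×micro: 3 ⇒ (c0=2, c1=3)
macro 8: S0 reads c0=2 → after 3×micro: 2; S1 reads c0=2 → after 2×micro: 3 ⇒ (c0=2, c1=3)
macro 9: S0 reads c0=2 → after 3×micro: 2; S1 reads c0=2 → after 2×micro: 3 ⇒ (c0=2, c1=3)
macro 10: S0 reads c0=2 → after 3×micro: 2; S1 reads c0=2 → after 2×micro: 3 ⇒ (c0=2, c1=3)

c1 at macro-step 7 = 3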